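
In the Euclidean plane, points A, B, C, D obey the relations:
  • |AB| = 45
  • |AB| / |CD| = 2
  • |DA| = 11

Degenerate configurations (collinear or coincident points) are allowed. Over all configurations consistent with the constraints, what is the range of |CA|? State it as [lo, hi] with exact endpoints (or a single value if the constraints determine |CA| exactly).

|AB| ∈ {45}
|AD| ∈ {11}
|CD| ∈ {45/2}
|BD| ∈ [34, 56]
|AC| ∈ [23/2, 67/2]
|BC| ∈ [23/2, 157/2]

|CA| ∈ [23/2, 67/2]  (≈ [11.5000, 33.5000])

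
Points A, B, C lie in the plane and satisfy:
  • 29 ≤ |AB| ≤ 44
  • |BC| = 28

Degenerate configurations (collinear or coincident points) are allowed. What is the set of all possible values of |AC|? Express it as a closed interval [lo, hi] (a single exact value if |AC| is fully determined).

|AC| ∈ [1, 72]  (≈ [1.0000, 72.0000])

|AB| ∈ [29, 44]
|BC| ∈ {28}
|AC| ∈ [1, 72]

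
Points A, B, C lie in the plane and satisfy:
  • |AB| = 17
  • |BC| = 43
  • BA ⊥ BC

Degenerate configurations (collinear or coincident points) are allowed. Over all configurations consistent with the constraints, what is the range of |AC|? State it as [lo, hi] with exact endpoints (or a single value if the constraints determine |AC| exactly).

|AC| = √(2138)  (≈ 46.2385)

|AB| ∈ {17}
|BC| ∈ {43}
|AC| ∈ {√(2138)}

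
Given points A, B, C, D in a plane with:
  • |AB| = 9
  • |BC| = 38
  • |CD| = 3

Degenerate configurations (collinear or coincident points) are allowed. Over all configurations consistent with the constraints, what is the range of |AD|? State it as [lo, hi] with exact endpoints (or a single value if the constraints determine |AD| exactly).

|AB| ∈ {9}
|BC| ∈ {38}
|CD| ∈ {3}
|AC| ∈ [29, 47]
|BD| ∈ [35, 41]
|AD| ∈ [26, 50]

|AD| ∈ [26, 50]  (≈ [26.0000, 50.0000])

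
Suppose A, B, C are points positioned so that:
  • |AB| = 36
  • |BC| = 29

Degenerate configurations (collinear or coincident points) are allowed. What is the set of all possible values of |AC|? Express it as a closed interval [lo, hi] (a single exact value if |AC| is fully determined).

|AC| ∈ [7, 65]  (≈ [7.0000, 65.0000])

|AB| ∈ {36}
|BC| ∈ {29}
|AC| ∈ [7, 65]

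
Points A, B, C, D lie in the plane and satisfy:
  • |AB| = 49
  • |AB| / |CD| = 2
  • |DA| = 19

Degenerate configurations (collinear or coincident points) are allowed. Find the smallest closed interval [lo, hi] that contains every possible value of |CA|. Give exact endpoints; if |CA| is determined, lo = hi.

|CA| ∈ [11/2, 87/2]  (≈ [5.5000, 43.5000])

|AB| ∈ {49}
|AD| ∈ {19}
|CD| ∈ {49/2}
|BD| ∈ [30, 68]
|AC| ∈ [11/2, 87/2]
|BC| ∈ [11/2, 185/2]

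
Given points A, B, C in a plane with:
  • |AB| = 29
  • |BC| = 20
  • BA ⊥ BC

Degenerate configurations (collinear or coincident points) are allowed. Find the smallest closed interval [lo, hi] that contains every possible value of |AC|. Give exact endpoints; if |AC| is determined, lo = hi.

|AC| = √(1241)  (≈ 35.2278)

|AB| ∈ {29}
|BC| ∈ {20}
|AC| ∈ {√(1241)}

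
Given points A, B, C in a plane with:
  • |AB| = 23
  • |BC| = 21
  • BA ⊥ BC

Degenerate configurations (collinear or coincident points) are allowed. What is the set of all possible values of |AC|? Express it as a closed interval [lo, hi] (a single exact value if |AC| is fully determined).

|AC| = √(970)  (≈ 31.1448)

|AB| ∈ {23}
|BC| ∈ {21}
|AC| ∈ {√(970)}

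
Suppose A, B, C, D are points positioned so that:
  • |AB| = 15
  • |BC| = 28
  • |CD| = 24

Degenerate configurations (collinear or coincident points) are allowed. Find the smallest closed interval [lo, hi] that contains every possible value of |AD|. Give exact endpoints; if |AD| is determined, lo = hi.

|AD| ∈ [0, 67]  (≈ [0.0000, 67.0000])

|AB| ∈ {15}
|BC| ∈ {28}
|CD| ∈ {24}
|AC| ∈ [13, 43]
|BD| ∈ [4, 52]
|AD| ∈ [0, 67]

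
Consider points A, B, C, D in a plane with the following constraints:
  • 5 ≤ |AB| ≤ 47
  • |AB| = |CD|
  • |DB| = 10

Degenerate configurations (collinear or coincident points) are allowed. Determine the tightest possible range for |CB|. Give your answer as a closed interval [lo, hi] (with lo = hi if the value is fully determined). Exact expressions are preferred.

|AB| ∈ [5, 47]
|BD| ∈ {10}
|CD| ∈ [5, 47]
|AD| ∈ [0, 57]
|BC| ∈ [0, 57]
|AC| ∈ [0, 104]

|CB| ∈ [0, 57]  (≈ [0.0000, 57.0000])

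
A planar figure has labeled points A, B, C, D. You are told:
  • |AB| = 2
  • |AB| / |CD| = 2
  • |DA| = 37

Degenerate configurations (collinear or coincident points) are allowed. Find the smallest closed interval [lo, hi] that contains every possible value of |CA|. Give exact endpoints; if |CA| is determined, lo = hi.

|AB| ∈ {2}
|AD| ∈ {37}
|CD| ∈ {1}
|BD| ∈ [35, 39]
|AC| ∈ [36, 38]
|BC| ∈ [34, 40]

|CA| ∈ [36, 38]  (≈ [36.0000, 38.0000])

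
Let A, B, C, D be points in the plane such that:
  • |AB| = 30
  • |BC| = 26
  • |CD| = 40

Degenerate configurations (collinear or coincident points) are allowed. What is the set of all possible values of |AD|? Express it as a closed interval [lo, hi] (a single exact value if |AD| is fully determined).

|AD| ∈ [0, 96]  (≈ [0.0000, 96.0000])

|AB| ∈ {30}
|BC| ∈ {26}
|CD| ∈ {40}
|AC| ∈ [4, 56]
|BD| ∈ [14, 66]
|AD| ∈ [0, 96]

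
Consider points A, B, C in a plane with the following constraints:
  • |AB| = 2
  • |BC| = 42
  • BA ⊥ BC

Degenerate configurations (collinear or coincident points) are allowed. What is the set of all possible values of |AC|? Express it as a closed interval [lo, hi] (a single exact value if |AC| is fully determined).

|AB| ∈ {2}
|BC| ∈ {42}
|AC| ∈ {2·√(442)}

|AC| = 2·√(442)  (≈ 42.0476)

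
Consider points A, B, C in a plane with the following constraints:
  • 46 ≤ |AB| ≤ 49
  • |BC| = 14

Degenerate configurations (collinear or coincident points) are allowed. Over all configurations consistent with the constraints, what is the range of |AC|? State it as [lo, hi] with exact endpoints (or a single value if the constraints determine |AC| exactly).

|AC| ∈ [32, 63]  (≈ [32.0000, 63.0000])

|AB| ∈ [46, 49]
|BC| ∈ {14}
|AC| ∈ [32, 63]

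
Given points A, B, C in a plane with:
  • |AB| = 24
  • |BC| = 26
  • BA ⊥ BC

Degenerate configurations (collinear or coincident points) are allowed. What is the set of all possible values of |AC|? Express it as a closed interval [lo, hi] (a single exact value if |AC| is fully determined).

|AB| ∈ {24}
|BC| ∈ {26}
|AC| ∈ {2·√(313)}

|AC| = 2·√(313)  (≈ 35.3836)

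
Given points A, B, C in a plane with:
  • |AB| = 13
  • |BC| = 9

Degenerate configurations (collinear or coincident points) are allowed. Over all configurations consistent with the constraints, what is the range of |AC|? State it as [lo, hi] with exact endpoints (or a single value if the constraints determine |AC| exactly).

|AC| ∈ [4, 22]  (≈ [4.0000, 22.0000])

|AB| ∈ {13}
|BC| ∈ {9}
|AC| ∈ [4, 22]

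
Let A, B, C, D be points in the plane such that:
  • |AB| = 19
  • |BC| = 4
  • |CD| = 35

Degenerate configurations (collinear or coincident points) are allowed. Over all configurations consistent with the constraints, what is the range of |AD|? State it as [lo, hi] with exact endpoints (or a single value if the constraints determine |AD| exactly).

|AD| ∈ [12, 58]  (≈ [12.0000, 58.0000])

|AB| ∈ {19}
|BC| ∈ {4}
|CD| ∈ {35}
|AC| ∈ [15, 23]
|BD| ∈ [31, 39]
|AD| ∈ [12, 58]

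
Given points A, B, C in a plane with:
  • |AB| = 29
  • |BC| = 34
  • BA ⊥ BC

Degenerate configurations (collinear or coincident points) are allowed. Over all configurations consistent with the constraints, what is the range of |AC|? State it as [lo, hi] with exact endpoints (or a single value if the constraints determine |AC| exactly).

|AB| ∈ {29}
|BC| ∈ {34}
|AC| ∈ {√(1997)}

|AC| = √(1997)  (≈ 44.6878)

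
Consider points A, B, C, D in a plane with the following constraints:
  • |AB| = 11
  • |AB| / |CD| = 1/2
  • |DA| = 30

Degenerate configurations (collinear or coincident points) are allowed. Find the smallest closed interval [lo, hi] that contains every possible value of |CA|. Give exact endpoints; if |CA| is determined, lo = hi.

|AB| ∈ {11}
|AD| ∈ {30}
|CD| ∈ {22}
|BD| ∈ [19, 41]
|AC| ∈ [8, 52]
|BC| ∈ [0, 63]

|CA| ∈ [8, 52]  (≈ [8.0000, 52.0000])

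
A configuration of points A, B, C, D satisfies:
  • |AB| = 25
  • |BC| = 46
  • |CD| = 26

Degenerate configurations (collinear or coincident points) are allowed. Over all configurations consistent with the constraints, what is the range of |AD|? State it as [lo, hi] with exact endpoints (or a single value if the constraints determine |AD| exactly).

|AB| ∈ {25}
|BC| ∈ {46}
|CD| ∈ {26}
|AC| ∈ [21, 71]
|BD| ∈ [20, 72]
|AD| ∈ [0, 97]

|AD| ∈ [0, 97]  (≈ [0.0000, 97.0000])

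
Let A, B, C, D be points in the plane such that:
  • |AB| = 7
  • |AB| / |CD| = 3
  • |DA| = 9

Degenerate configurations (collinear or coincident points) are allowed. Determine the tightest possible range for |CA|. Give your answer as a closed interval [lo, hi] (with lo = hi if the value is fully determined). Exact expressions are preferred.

|AB| ∈ {7}
|AD| ∈ {9}
|CD| ∈ {7/3}
|BD| ∈ [2, 16]
|AC| ∈ [20/3, 34/3]
|BC| ∈ [0, 55/3]

|CA| ∈ [20/3, 34/3]  (≈ [6.6667, 11.3333])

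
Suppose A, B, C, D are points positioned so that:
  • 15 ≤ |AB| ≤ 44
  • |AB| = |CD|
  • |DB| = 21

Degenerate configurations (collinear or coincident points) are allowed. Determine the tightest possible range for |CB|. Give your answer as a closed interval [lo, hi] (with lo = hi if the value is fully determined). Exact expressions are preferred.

|AB| ∈ [15, 44]
|BD| ∈ {21}
|CD| ∈ [15, 44]
|AD| ∈ [0, 65]
|BC| ∈ [0, 65]
|AC| ∈ [0, 109]

|CB| ∈ [0, 65]  (≈ [0.0000, 65.0000])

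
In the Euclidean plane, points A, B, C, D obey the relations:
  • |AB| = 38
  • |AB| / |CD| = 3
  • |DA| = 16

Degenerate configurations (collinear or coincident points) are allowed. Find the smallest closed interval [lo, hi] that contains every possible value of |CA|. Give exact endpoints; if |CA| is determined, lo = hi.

|AB| ∈ {38}
|AD| ∈ {16}
|CD| ∈ {38/3}
|BD| ∈ [22, 54]
|AC| ∈ [10/3, 86/3]
|BC| ∈ [28/3, 200/3]

|CA| ∈ [10/3, 86/3]  (≈ [3.3333, 28.6667])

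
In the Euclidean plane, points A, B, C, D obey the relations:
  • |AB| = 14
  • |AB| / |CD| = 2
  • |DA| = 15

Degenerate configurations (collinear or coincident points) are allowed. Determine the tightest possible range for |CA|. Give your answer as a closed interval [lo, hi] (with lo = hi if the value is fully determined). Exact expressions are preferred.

|CA| ∈ [8, 22]  (≈ [8.0000, 22.0000])

|AB| ∈ {14}
|AD| ∈ {15}
|CD| ∈ {7}
|BD| ∈ [1, 29]
|AC| ∈ [8, 22]
|BC| ∈ [0, 36]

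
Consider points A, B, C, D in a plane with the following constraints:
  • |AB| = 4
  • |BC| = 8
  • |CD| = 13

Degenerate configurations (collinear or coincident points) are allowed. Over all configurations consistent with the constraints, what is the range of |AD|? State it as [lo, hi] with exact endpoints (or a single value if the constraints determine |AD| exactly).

|AD| ∈ [1, 25]  (≈ [1.0000, 25.0000])

|AB| ∈ {4}
|BC| ∈ {8}
|CD| ∈ {13}
|AC| ∈ [4, 12]
|BD| ∈ [5, 21]
|AD| ∈ [1, 25]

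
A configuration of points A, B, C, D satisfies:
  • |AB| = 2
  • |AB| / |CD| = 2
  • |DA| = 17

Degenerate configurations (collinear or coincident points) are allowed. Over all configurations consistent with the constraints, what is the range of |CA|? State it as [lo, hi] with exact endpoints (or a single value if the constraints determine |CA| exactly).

|AB| ∈ {2}
|AD| ∈ {17}
|CD| ∈ {1}
|BD| ∈ [15, 19]
|AC| ∈ [16, 18]
|BC| ∈ [14, 20]

|CA| ∈ [16, 18]  (≈ [16.0000, 18.0000])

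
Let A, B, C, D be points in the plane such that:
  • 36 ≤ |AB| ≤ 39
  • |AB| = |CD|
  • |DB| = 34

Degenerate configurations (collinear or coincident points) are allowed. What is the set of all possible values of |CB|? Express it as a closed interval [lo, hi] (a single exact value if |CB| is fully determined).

|CB| ∈ [2, 73]  (≈ [2.0000, 73.0000])

|AB| ∈ [36, 39]
|BD| ∈ {34}
|CD| ∈ [36, 39]
|AD| ∈ [2, 73]
|BC| ∈ [2, 73]
|AC| ∈ [0, 112]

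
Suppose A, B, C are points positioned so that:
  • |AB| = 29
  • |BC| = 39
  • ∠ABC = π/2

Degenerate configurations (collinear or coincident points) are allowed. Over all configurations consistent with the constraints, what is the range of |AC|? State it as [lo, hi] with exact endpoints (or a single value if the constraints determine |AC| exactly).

|AB| ∈ {29}
|BC| ∈ {39}
|AC| ∈ {√(2362)}

|AC| = √(2362)  (≈ 48.6004)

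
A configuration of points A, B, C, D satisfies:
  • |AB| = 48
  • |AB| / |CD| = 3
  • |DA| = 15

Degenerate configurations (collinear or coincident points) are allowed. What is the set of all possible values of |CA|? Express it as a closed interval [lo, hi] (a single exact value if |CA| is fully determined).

|AB| ∈ {48}
|AD| ∈ {15}
|CD| ∈ {16}
|BD| ∈ [33, 63]
|AC| ∈ [1, 31]
|BC| ∈ [17, 79]

|CA| ∈ [1, 31]  (≈ [1.0000, 31.0000])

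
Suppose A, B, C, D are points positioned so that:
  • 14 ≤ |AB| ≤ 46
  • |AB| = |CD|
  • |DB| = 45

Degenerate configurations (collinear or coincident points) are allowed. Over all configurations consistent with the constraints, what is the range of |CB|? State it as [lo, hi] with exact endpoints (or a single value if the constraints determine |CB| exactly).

|AB| ∈ [14, 46]
|BD| ∈ {45}
|CD| ∈ [14, 46]
|AD| ∈ [0, 91]
|BC| ∈ [0, 91]
|AC| ∈ [0, 137]

|CB| ∈ [0, 91]  (≈ [0.0000, 91.0000])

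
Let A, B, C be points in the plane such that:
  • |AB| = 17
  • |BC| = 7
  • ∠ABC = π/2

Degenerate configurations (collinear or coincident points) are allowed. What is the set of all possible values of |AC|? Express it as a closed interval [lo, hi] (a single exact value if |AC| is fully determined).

|AC| = 13·√(2)  (≈ 18.3848)

|AB| ∈ {17}
|BC| ∈ {7}
|AC| ∈ {13·√(2)}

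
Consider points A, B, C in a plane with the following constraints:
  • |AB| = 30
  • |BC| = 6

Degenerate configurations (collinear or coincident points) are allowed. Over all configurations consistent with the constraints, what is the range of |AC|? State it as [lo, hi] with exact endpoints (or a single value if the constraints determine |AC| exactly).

|AB| ∈ {30}
|BC| ∈ {6}
|AC| ∈ [24, 36]

|AC| ∈ [24, 36]  (≈ [24.0000, 36.0000])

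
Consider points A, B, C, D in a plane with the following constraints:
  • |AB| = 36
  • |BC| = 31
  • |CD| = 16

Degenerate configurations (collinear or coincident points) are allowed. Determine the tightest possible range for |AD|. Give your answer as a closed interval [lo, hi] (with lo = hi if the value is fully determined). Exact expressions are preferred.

|AD| ∈ [0, 83]  (≈ [0.0000, 83.0000])

|AB| ∈ {36}
|BC| ∈ {31}
|CD| ∈ {16}
|AC| ∈ [5, 67]
|BD| ∈ [15, 47]
|AD| ∈ [0, 83]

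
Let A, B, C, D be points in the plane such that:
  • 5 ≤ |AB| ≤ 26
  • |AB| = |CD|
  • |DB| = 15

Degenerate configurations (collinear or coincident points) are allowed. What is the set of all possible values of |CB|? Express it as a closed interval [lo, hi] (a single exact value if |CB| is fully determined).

|CB| ∈ [0, 41]  (≈ [0.0000, 41.0000])

|AB| ∈ [5, 26]
|BD| ∈ {15}
|CD| ∈ [5, 26]
|AD| ∈ [0, 41]
|BC| ∈ [0, 41]
|AC| ∈ [0, 67]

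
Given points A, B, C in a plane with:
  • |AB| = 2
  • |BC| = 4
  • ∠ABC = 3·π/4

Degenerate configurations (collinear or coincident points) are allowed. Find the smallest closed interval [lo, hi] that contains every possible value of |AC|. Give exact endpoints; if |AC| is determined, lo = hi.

|AB| ∈ {2}
|BC| ∈ {4}
|AC| ∈ {2·√(2·√(2) + 5)}

|AC| = 2·√(2·√(2) + 5)  (≈ 5.5959)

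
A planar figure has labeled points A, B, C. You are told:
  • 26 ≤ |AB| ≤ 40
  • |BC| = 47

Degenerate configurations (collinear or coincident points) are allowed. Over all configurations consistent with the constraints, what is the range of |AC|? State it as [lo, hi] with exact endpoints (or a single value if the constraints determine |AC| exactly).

|AC| ∈ [7, 87]  (≈ [7.0000, 87.0000])

|AB| ∈ [26, 40]
|BC| ∈ {47}
|AC| ∈ [7, 87]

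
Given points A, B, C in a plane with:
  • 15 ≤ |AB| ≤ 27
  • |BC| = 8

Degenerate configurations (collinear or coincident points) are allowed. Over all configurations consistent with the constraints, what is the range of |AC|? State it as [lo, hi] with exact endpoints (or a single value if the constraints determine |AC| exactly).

|AB| ∈ [15, 27]
|BC| ∈ {8}
|AC| ∈ [7, 35]

|AC| ∈ [7, 35]  (≈ [7.0000, 35.0000])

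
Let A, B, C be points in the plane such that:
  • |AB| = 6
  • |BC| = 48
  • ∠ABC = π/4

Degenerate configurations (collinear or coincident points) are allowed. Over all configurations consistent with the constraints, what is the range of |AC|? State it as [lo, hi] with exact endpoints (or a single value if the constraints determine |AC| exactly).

|AC| = 6·√(65 - 8·√(2))  (≈ 43.9626)

|AB| ∈ {6}
|BC| ∈ {48}
|AC| ∈ {6·√(65 - 8·√(2))}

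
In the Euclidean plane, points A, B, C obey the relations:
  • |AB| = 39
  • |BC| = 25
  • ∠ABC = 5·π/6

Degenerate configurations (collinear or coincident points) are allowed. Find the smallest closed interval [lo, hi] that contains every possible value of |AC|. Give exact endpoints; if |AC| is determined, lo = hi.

|AB| ∈ {39}
|BC| ∈ {25}
|AC| ∈ {√(975·√(3) + 2146)}

|AC| = √(975·√(3) + 2146)  (≈ 61.9254)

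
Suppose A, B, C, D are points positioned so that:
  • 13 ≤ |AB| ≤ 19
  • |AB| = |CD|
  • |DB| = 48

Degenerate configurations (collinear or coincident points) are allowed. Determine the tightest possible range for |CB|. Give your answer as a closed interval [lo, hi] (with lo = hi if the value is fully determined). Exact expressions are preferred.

|CB| ∈ [29, 67]  (≈ [29.0000, 67.0000])

|AB| ∈ [13, 19]
|BD| ∈ {48}
|CD| ∈ [13, 19]
|AD| ∈ [29, 67]
|BC| ∈ [29, 67]
|AC| ∈ [10, 86]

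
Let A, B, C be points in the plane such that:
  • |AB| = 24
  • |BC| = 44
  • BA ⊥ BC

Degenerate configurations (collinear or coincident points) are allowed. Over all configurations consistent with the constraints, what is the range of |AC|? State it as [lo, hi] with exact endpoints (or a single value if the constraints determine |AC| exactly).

|AC| = 4·√(157)  (≈ 50.1199)

|AB| ∈ {24}
|BC| ∈ {44}
|AC| ∈ {4·√(157)}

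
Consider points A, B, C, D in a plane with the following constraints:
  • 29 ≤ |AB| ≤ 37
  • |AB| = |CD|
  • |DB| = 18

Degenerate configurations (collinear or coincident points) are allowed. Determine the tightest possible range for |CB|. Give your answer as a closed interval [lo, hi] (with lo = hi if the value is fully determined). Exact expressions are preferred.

|AB| ∈ [29, 37]
|BD| ∈ {18}
|CD| ∈ [29, 37]
|AD| ∈ [11, 55]
|BC| ∈ [11, 55]
|AC| ∈ [0, 92]

|CB| ∈ [11, 55]  (≈ [11.0000, 55.0000])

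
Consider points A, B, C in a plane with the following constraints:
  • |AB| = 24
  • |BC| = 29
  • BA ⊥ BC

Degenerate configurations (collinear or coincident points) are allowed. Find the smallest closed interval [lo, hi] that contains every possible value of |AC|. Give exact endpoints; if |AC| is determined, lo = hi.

|AB| ∈ {24}
|BC| ∈ {29}
|AC| ∈ {√(1417)}

|AC| = √(1417)  (≈ 37.6431)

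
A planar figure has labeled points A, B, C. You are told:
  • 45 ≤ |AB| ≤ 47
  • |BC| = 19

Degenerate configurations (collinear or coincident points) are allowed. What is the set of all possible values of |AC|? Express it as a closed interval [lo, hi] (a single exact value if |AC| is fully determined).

|AC| ∈ [26, 66]  (≈ [26.0000, 66.0000])

|AB| ∈ [45, 47]
|BC| ∈ {19}
|AC| ∈ [26, 66]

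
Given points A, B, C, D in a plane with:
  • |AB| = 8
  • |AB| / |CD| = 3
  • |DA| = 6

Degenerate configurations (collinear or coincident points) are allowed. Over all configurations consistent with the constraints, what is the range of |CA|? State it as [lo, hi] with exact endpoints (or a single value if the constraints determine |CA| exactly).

|CA| ∈ [10/3, 26/3]  (≈ [3.3333, 8.6667])

|AB| ∈ {8}
|AD| ∈ {6}
|CD| ∈ {8/3}
|BD| ∈ [2, 14]
|AC| ∈ [10/3, 26/3]
|BC| ∈ [0, 50/3]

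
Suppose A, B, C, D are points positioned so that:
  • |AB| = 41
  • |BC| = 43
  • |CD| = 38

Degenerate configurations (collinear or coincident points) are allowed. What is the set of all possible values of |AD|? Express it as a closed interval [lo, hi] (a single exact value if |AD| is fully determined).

|AD| ∈ [0, 122]  (≈ [0.0000, 122.0000])

|AB| ∈ {41}
|BC| ∈ {43}
|CD| ∈ {38}
|AC| ∈ [2, 84]
|BD| ∈ [5, 81]
|AD| ∈ [0, 122]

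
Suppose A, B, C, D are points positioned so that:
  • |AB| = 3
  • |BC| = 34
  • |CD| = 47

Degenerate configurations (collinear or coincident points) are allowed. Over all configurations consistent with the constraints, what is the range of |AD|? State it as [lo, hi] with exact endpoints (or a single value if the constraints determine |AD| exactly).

|AB| ∈ {3}
|BC| ∈ {34}
|CD| ∈ {47}
|AC| ∈ [31, 37]
|BD| ∈ [13, 81]
|AD| ∈ [10, 84]

|AD| ∈ [10, 84]  (≈ [10.0000, 84.0000])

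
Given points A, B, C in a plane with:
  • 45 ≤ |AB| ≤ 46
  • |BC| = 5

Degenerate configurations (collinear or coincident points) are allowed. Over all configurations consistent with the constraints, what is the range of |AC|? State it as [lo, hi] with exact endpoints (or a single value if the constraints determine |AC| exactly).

|AC| ∈ [40, 51]  (≈ [40.0000, 51.0000])

|AB| ∈ [45, 46]
|BC| ∈ {5}
|AC| ∈ [40, 51]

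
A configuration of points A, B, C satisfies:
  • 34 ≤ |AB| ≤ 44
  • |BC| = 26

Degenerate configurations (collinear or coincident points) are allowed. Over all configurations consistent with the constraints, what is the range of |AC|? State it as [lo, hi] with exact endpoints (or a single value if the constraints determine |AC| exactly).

|AB| ∈ [34, 44]
|BC| ∈ {26}
|AC| ∈ [8, 70]

|AC| ∈ [8, 70]  (≈ [8.0000, 70.0000])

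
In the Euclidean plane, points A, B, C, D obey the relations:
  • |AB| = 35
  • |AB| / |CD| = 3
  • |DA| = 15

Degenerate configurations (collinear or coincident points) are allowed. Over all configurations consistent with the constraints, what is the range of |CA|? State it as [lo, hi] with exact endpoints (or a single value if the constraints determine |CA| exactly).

|CA| ∈ [10/3, 80/3]  (≈ [3.3333, 26.6667])

|AB| ∈ {35}
|AD| ∈ {15}
|CD| ∈ {35/3}
|BD| ∈ [20, 50]
|AC| ∈ [10/3, 80/3]
|BC| ∈ [25/3, 185/3]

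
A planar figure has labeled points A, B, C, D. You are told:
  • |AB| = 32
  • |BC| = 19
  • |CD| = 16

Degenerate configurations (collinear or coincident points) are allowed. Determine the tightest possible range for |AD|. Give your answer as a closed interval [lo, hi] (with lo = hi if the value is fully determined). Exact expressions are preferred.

|AD| ∈ [0, 67]  (≈ [0.0000, 67.0000])

|AB| ∈ {32}
|BC| ∈ {19}
|CD| ∈ {16}
|AC| ∈ [13, 51]
|BD| ∈ [3, 35]
|AD| ∈ [0, 67]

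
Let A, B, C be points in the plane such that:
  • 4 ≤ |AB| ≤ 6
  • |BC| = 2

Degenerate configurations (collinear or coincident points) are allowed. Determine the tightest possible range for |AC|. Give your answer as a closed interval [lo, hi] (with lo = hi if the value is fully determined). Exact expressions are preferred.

|AB| ∈ [4, 6]
|BC| ∈ {2}
|AC| ∈ [2, 8]

|AC| ∈ [2, 8]  (≈ [2.0000, 8.0000])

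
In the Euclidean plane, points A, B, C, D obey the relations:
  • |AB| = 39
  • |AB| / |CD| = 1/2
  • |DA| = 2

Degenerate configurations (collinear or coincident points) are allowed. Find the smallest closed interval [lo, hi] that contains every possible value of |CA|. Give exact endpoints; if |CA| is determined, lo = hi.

|CA| ∈ [76, 80]  (≈ [76.0000, 80.0000])

|AB| ∈ {39}
|AD| ∈ {2}
|CD| ∈ {78}
|BD| ∈ [37, 41]
|AC| ∈ [76, 80]
|BC| ∈ [37, 119]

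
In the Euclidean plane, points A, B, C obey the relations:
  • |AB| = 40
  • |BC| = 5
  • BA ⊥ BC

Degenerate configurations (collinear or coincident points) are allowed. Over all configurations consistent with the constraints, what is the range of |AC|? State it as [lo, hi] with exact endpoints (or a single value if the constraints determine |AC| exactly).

|AC| = 5·√(65)  (≈ 40.3113)

|AB| ∈ {40}
|BC| ∈ {5}
|AC| ∈ {5·√(65)}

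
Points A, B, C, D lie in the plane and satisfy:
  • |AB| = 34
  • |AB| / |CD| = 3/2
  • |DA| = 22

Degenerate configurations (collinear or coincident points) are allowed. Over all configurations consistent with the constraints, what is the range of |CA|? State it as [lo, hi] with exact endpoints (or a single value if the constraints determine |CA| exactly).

|AB| ∈ {34}
|AD| ∈ {22}
|CD| ∈ {68/3}
|BD| ∈ [12, 56]
|AC| ∈ [2/3, 134/3]
|BC| ∈ [0, 236/3]

|CA| ∈ [2/3, 134/3]  (≈ [0.6667, 44.6667])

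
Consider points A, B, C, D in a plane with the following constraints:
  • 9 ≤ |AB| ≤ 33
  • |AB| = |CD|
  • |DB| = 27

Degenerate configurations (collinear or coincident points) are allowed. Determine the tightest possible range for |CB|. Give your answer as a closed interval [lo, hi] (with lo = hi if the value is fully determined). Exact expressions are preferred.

|AB| ∈ [9, 33]
|BD| ∈ {27}
|CD| ∈ [9, 33]
|AD| ∈ [0, 60]
|BC| ∈ [0, 60]
|AC| ∈ [0, 93]

|CB| ∈ [0, 60]  (≈ [0.0000, 60.0000])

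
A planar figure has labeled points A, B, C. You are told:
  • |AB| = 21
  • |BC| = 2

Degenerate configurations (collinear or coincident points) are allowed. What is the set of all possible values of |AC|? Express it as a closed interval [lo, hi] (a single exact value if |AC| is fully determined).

|AC| ∈ [19, 23]  (≈ [19.0000, 23.0000])

|AB| ∈ {21}
|BC| ∈ {2}
|AC| ∈ [19, 23]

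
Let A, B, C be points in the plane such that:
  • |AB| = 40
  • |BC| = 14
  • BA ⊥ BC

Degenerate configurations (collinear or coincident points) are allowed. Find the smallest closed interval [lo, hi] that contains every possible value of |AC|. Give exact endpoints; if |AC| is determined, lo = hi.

|AC| = 2·√(449)  (≈ 42.3792)

|AB| ∈ {40}
|BC| ∈ {14}
|AC| ∈ {2·√(449)}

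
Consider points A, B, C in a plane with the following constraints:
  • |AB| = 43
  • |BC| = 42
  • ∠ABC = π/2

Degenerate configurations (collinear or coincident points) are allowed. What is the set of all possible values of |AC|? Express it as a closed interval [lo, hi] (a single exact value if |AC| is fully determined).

|AB| ∈ {43}
|BC| ∈ {42}
|AC| ∈ {√(3613)}

|AC| = √(3613)  (≈ 60.1082)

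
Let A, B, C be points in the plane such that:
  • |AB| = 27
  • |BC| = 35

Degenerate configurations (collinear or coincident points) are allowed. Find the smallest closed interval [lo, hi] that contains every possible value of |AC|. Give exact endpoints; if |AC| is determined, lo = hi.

|AB| ∈ {27}
|BC| ∈ {35}
|AC| ∈ [8, 62]

|AC| ∈ [8, 62]  (≈ [8.0000, 62.0000])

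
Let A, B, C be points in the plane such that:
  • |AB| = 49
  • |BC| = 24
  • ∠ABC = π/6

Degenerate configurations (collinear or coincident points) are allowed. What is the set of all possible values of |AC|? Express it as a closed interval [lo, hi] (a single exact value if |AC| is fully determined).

|AC| = √(2977 - 1176·√(3))  (≈ 30.6612)

|AB| ∈ {49}
|BC| ∈ {24}
|AC| ∈ {√(2977 - 1176·√(3))}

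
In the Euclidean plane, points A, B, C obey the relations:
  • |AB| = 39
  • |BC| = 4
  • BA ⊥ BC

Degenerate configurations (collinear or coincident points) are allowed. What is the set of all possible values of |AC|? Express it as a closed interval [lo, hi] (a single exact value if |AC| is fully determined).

|AB| ∈ {39}
|BC| ∈ {4}
|AC| ∈ {√(1537)}

|AC| = √(1537)  (≈ 39.2046)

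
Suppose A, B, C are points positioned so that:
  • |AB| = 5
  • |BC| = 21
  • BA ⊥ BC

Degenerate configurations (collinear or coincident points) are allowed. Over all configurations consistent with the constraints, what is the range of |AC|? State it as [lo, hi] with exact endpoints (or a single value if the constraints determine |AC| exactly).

|AB| ∈ {5}
|BC| ∈ {21}
|AC| ∈ {√(466)}

|AC| = √(466)  (≈ 21.5870)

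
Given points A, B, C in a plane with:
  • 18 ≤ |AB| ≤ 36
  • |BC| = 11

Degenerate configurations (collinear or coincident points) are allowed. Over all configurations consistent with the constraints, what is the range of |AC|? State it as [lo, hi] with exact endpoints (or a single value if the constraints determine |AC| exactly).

|AC| ∈ [7, 47]  (≈ [7.0000, 47.0000])

|AB| ∈ [18, 36]
|BC| ∈ {11}
|AC| ∈ [7, 47]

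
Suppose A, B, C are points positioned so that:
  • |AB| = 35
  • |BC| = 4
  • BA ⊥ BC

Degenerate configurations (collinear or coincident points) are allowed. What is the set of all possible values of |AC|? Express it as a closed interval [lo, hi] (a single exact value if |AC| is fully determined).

|AB| ∈ {35}
|BC| ∈ {4}
|AC| ∈ {√(1241)}

|AC| = √(1241)  (≈ 35.2278)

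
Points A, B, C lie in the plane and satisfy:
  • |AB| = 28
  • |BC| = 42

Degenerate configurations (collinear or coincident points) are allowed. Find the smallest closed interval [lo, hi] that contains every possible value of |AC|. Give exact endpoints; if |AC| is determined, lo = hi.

|AC| ∈ [14, 70]  (≈ [14.0000, 70.0000])

|AB| ∈ {28}
|BC| ∈ {42}
|AC| ∈ [14, 70]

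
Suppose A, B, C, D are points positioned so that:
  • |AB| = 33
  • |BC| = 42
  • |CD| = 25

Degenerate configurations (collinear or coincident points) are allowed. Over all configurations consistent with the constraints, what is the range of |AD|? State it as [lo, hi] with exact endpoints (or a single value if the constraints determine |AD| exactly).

|AB| ∈ {33}
|BC| ∈ {42}
|CD| ∈ {25}
|AC| ∈ [9, 75]
|BD| ∈ [17, 67]
|AD| ∈ [0, 100]

|AD| ∈ [0, 100]  (≈ [0.0000, 100.0000])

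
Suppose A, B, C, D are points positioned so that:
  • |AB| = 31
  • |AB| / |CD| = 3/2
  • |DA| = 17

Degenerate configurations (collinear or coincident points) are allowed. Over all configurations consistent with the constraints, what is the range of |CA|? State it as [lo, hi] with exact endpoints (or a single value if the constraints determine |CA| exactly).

|CA| ∈ [11/3, 113/3]  (≈ [3.6667, 37.6667])

|AB| ∈ {31}
|AD| ∈ {17}
|CD| ∈ {62/3}
|BD| ∈ [14, 48]
|AC| ∈ [11/3, 113/3]
|BC| ∈ [0, 206/3]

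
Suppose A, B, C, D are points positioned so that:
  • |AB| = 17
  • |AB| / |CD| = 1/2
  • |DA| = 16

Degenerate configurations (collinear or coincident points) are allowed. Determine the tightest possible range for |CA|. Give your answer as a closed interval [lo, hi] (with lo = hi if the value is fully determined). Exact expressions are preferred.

|CA| ∈ [18, 50]  (≈ [18.0000, 50.0000])

|AB| ∈ {17}
|AD| ∈ {16}
|CD| ∈ {34}
|BD| ∈ [1, 33]
|AC| ∈ [18, 50]
|BC| ∈ [1, 67]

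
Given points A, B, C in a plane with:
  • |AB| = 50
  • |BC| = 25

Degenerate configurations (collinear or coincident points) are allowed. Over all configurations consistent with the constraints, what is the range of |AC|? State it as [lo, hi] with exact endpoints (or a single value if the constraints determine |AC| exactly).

|AC| ∈ [25, 75]  (≈ [25.0000, 75.0000])

|AB| ∈ {50}
|BC| ∈ {25}
|AC| ∈ [25, 75]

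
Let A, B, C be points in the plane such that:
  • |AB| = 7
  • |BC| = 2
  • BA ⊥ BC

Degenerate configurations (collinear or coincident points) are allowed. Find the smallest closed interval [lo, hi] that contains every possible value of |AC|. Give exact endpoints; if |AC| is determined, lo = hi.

|AC| = √(53)  (≈ 7.2801)

|AB| ∈ {7}
|BC| ∈ {2}
|AC| ∈ {√(53)}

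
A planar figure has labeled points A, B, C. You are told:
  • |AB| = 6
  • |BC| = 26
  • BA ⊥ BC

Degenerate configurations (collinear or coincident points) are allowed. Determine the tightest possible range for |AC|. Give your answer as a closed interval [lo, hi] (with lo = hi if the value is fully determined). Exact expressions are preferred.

|AC| = 2·√(178)  (≈ 26.6833)

|AB| ∈ {6}
|BC| ∈ {26}
|AC| ∈ {2·√(178)}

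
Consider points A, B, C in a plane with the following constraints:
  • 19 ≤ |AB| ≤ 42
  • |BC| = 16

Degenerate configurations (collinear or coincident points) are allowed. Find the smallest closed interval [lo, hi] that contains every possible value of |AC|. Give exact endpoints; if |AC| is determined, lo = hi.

|AB| ∈ [19, 42]
|BC| ∈ {16}
|AC| ∈ [3, 58]

|AC| ∈ [3, 58]  (≈ [3.0000, 58.0000])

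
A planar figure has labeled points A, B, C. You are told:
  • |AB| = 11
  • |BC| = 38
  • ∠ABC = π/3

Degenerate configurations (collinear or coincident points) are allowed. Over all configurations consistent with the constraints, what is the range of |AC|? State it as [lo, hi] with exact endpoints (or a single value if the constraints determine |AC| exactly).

|AC| = √(1147)  (≈ 33.8674)

|AB| ∈ {11}
|BC| ∈ {38}
|AC| ∈ {√(1147)}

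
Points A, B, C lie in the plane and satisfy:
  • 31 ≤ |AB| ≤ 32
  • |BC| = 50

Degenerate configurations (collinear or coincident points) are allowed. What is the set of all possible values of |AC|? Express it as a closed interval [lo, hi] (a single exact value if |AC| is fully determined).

|AB| ∈ [31, 32]
|BC| ∈ {50}
|AC| ∈ [18, 82]

|AC| ∈ [18, 82]  (≈ [18.0000, 82.0000])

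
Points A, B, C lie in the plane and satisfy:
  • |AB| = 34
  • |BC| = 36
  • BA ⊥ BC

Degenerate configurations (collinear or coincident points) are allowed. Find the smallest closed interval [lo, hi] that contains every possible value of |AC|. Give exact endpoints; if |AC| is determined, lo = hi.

|AB| ∈ {34}
|BC| ∈ {36}
|AC| ∈ {2·√(613)}

|AC| = 2·√(613)  (≈ 49.5177)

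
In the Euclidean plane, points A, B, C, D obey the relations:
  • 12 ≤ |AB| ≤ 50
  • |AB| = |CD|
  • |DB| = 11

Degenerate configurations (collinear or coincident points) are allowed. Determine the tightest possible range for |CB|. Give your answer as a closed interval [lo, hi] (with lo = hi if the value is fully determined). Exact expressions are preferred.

|AB| ∈ [12, 50]
|BD| ∈ {11}
|CD| ∈ [12, 50]
|AD| ∈ [1, 61]
|BC| ∈ [1, 61]
|AC| ∈ [0, 111]

|CB| ∈ [1, 61]  (≈ [1.0000, 61.0000])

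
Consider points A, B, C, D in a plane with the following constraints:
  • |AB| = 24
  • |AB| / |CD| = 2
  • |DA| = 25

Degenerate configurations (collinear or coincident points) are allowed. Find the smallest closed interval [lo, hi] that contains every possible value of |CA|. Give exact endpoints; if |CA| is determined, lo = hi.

|AB| ∈ {24}
|AD| ∈ {25}
|CD| ∈ {12}
|BD| ∈ [1, 49]
|AC| ∈ [13, 37]
|BC| ∈ [0, 61]

|CA| ∈ [13, 37]  (≈ [13.0000, 37.0000])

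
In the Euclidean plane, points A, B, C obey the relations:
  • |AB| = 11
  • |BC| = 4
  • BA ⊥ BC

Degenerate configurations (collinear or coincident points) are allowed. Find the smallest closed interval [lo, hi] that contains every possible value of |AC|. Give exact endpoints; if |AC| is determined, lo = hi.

|AC| = √(137)  (≈ 11.7047)

|AB| ∈ {11}
|BC| ∈ {4}
|AC| ∈ {√(137)}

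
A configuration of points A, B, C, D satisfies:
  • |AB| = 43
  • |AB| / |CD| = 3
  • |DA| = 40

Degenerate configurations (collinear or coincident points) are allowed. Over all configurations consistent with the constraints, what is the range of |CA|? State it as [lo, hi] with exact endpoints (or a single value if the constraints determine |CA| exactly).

|CA| ∈ [77/3, 163/3]  (≈ [25.6667, 54.3333])

|AB| ∈ {43}
|AD| ∈ {40}
|CD| ∈ {43/3}
|BD| ∈ [3, 83]
|AC| ∈ [77/3, 163/3]
|BC| ∈ [0, 292/3]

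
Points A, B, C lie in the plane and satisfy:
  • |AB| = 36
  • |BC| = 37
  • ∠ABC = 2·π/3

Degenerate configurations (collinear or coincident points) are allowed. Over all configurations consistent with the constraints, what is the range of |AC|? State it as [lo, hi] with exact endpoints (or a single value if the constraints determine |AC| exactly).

|AC| = √(3997)  (≈ 63.2218)

|AB| ∈ {36}
|BC| ∈ {37}
|AC| ∈ {√(3997)}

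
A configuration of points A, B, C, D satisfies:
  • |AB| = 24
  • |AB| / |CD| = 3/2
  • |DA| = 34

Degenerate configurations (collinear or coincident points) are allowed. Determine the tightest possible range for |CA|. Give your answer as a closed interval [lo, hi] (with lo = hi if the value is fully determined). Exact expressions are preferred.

|AB| ∈ {24}
|AD| ∈ {34}
|CD| ∈ {16}
|BD| ∈ [10, 58]
|AC| ∈ [18, 50]
|BC| ∈ [0, 74]

|CA| ∈ [18, 50]  (≈ [18.0000, 50.0000])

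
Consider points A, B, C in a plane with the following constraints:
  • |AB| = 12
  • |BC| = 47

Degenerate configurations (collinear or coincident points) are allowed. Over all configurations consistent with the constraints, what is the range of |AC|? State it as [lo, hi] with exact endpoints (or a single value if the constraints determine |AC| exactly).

|AC| ∈ [35, 59]  (≈ [35.0000, 59.0000])

|AB| ∈ {12}
|BC| ∈ {47}
|AC| ∈ [35, 59]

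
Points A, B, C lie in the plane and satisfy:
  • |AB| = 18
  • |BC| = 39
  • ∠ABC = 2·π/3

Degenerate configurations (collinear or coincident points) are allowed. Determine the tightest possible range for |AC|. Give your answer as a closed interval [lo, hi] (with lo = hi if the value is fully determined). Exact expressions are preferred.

|AC| = 3·√(283)  (≈ 50.4678)

|AB| ∈ {18}
|BC| ∈ {39}
|AC| ∈ {3·√(283)}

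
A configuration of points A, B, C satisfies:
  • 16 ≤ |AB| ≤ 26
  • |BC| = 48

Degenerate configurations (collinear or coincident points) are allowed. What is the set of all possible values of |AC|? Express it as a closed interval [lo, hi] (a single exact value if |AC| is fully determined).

|AC| ∈ [22, 74]  (≈ [22.0000, 74.0000])

|AB| ∈ [16, 26]
|BC| ∈ {48}
|AC| ∈ [22, 74]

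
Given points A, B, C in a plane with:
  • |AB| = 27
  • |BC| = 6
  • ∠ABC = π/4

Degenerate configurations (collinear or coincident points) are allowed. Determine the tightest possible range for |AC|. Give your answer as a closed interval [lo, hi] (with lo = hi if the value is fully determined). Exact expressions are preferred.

|AB| ∈ {27}
|BC| ∈ {6}
|AC| ∈ {3·√(85 - 18·√(2))}

|AC| = 3·√(85 - 18·√(2))  (≈ 23.1495)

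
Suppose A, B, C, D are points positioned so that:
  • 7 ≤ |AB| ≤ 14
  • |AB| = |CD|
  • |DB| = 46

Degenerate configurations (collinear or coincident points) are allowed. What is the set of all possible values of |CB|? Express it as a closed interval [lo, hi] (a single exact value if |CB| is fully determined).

|AB| ∈ [7, 14]
|BD| ∈ {46}
|CD| ∈ [7, 14]
|AD| ∈ [32, 60]
|BC| ∈ [32, 60]
|AC| ∈ [18, 74]

|CB| ∈ [32, 60]  (≈ [32.0000, 60.0000])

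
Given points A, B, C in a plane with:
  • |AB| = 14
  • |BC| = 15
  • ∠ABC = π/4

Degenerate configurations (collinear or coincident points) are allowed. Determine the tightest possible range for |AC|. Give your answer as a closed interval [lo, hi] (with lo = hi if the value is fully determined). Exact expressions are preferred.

|AB| ∈ {14}
|BC| ∈ {15}
|AC| ∈ {√(421 - 210·√(2))}

|AC| = √(421 - 210·√(2))  (≈ 11.1362)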